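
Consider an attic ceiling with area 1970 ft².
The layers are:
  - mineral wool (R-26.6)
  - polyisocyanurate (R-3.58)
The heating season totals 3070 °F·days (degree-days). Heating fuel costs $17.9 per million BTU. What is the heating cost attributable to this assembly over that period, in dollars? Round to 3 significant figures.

R_total = 26.6 + 3.58 = 30.18 ft²·°F·h/BTU
E = A × HDD × 24 / R = 1970 × 3070 × 24 / 30.18 = 4809000 BTU
Cost = 4809000/10⁶ × 17.9 = $86.09

86.1 dollars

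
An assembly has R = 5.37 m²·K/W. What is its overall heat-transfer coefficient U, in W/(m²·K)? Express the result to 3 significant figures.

U = 1/R = 1/5.37 = 0.1862

0.186 W/(m²·K)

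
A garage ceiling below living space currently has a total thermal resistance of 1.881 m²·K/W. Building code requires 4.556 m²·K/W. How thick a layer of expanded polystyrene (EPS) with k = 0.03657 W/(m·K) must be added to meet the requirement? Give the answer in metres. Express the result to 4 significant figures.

0.09782 m

ΔR = 4.556 − 1.881 = 2.675 m²·K/W
L = ΔR × k = 2.675 × 0.03657 = 0.097825 m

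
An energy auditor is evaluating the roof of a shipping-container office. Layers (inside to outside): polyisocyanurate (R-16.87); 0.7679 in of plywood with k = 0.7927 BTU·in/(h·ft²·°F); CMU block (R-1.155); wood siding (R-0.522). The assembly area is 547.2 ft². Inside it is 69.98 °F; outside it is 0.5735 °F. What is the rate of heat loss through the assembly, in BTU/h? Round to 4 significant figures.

0.7679/0.7927 = 0.96871
R_total = 16.87 + 0.96871 + 1.155 + 0.522 = 19.516 ft²·°F·h/BTU
Q = A·ΔT/R = 547.2 × (69.98 − 0.5735) / 19.516 = 1946.1 BTU/h

1946 BTU/h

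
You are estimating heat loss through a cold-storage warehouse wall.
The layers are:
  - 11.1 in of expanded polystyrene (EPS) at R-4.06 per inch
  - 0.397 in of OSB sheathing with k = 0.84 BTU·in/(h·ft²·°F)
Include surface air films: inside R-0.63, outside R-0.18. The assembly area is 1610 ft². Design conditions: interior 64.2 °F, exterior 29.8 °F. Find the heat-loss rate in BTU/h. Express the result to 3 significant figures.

1190 BTU/h

11.1 × 4.06 = 45.07
0.397/0.84 = 0.4726
R_total = 0.63 + 45.07 + 0.4726 + 0.18 = 46.35 ft²·°F·h/BTU
Q = A·ΔT/R = 1610 × (64.2 − 29.8) / 46.35 = 1195 BTU/h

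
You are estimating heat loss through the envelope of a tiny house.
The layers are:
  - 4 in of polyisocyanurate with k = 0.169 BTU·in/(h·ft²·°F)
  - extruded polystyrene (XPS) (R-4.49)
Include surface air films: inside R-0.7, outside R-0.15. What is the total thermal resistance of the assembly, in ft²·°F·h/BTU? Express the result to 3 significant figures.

4/0.169 = 23.67
R_total = 0.7 + 23.67 + 4.49 + 0.15 = 29.01 ft²·°F·h/BTU

29.0 ft²·°F·h/BTU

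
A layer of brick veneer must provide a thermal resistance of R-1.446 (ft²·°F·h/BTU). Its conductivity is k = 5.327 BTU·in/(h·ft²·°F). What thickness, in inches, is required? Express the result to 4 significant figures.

7.703 in

L = R × k = 1.446 × 5.327 = 7.7028 in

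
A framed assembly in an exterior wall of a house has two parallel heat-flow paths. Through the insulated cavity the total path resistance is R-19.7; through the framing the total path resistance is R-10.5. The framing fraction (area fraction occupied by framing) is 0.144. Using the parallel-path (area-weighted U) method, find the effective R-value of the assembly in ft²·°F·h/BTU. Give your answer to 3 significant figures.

U_eff = 0.856/19.7 + 0.144/10.5 = 0.04345 + 0.01371 = 0.05717
R_eff = 1/U_eff = 17.49 ft²·°F·h/BTU

17.5 ft²·°F·h/BTU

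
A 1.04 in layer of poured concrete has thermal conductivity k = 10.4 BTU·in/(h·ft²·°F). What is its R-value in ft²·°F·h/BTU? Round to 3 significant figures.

R = L/k = 1.04/10.4 = 0.1 ft²·°F·h/BTU

0.100 ft²·°F·h/BTU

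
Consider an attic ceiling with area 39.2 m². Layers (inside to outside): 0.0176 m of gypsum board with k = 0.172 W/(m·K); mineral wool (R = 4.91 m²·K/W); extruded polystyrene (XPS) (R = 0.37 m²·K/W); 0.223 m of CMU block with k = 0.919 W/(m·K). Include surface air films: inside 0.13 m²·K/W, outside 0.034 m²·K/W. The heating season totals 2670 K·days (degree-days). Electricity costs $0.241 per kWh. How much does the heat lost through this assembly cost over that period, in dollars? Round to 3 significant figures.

105 dollars

0.0176/0.172 = 0.1023
0.223/0.919 = 0.2427
R_total = 0.13 + 0.1023 + 4.91 + 0.37 + 0.2427 + 0.034 = 5.789 m²·K/W
E = A × HDD × 24 / R / 1000 = 39.2 × 2670 × 24 / 5.789 / 1000 = 433.9 kWh
Cost = 433.9 × 0.241 = $104.6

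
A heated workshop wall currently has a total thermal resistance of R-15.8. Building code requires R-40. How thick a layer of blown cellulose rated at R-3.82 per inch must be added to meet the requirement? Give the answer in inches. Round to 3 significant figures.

6.34 in

ΔR = 40 − 15.8 = 24.2 ft²·°F·h/BTU
L = ΔR / (R/in) = 24.2/3.82 = 6.335 in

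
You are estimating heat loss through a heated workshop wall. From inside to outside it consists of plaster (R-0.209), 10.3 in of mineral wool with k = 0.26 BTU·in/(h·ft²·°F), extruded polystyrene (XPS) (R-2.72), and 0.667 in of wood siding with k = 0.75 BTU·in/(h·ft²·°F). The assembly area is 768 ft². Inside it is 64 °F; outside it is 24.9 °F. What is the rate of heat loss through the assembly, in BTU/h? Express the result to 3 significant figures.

691 BTU/h

10.3/0.26 = 39.62
0.667/0.75 = 0.8893
R_total = 0.209 + 39.62 + 2.72 + 0.8893 = 43.43 ft²·°F·h/BTU
Q = A·ΔT/R = 768 × (64 − 24.9) / 43.43 = 691.4 BTU/h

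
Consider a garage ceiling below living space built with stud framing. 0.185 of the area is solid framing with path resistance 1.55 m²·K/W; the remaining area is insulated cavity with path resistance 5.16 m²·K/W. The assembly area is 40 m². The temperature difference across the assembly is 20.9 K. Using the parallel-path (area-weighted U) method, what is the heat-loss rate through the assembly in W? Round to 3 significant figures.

232 W

U_eff = 0.815/5.16 + 0.185/1.55 = 0.1579 + 0.1194 = 0.2773
R_eff = 1/U_eff = 3.606 m²·K/W
Q = 40 × 20.9 / 3.606 = 231.8 W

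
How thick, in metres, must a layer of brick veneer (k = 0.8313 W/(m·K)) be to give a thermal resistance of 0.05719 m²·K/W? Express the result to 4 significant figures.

L = R·k = 0.05719 × 0.8313 = 0.047542 m

0.04754 m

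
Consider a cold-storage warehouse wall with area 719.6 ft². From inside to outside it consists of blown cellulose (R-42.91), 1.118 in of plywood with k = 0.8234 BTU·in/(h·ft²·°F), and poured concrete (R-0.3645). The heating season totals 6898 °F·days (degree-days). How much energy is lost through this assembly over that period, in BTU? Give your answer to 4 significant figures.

2669000 BTU

1.118/0.8234 = 1.3578
R_total = 42.91 + 1.3578 + 0.3645 = 44.632 ft²·°F·h/BTU
E = A × HDD × 24 / R = 719.6 × 6898 × 24 / 44.632 = 2669200 BTU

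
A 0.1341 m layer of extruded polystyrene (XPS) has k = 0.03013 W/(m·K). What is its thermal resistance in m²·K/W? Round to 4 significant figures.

4.451 m²·K/W

R = L/k = 0.1341/0.03013 = 4.4507 m²·K/W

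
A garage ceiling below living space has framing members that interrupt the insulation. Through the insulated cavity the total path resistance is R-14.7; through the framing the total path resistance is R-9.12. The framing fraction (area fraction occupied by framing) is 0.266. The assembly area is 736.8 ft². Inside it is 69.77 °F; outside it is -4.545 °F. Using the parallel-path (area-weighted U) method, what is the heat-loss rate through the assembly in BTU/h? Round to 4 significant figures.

U_eff = 0.734/14.7 + 0.266/9.12 = 0.049932 + 0.029167 = 0.079099
R_eff = 1/U_eff = 12.642 ft²·°F·h/BTU
Q = 736.8 × (69.77 − (-4.545)) / 12.642 = 4331.1 BTU/h

4331 BTU/h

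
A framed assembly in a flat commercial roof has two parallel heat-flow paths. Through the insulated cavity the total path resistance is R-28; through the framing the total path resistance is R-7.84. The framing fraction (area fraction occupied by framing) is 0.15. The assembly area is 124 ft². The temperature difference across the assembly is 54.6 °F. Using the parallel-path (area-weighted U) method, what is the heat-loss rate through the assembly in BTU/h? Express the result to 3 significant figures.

U_eff = 0.85/28 + 0.15/7.84 = 0.03036 + 0.01913 = 0.04949
R_eff = 1/U_eff = 20.21 ft²·°F·h/BTU
Q = 124 × 54.6 / 20.21 = 335.1 BTU/h

335 BTU/h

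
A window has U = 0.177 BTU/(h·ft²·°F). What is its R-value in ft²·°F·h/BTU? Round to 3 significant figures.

5.65 ft²·°F·h/BTU

R = 1/U = 1/0.177 = 5.65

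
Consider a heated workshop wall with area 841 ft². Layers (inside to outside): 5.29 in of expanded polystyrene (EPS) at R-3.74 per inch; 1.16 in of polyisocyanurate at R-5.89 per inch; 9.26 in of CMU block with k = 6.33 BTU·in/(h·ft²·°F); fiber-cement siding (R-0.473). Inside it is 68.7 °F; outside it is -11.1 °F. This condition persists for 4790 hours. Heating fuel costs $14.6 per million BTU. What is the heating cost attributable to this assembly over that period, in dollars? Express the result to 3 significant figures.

5.29 × 3.74 = 19.78
1.16 × 5.89 = 6.832
9.26/6.33 = 1.463
R_total = 19.78 + 6.832 + 1.463 + 0.473 = 28.55 ft²·°F·h/BTU
Q = 841 × (68.7 − (-11.1)) / 28.55 = 2350 BTU/h
E = 2350 × 4790 = 11260000 BTU
Cost = 11260000/10⁶ × 14.6 = $164.4

164 dollars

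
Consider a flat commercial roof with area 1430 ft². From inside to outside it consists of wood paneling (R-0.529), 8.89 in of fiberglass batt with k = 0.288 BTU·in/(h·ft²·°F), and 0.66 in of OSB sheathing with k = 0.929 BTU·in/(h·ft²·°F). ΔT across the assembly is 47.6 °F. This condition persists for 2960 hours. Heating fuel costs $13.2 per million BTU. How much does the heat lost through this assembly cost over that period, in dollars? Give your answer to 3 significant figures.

82.8 dollars

8.89/0.288 = 30.87
0.66/0.929 = 0.7104
R_total = 0.529 + 30.87 + 0.7104 = 32.11 ft²·°F·h/BTU
Q = 1430 × 47.6 / 32.11 = 2120 BTU/h
E = 2120 × 2960 = 6275000 BTU
Cost = 6275000/10⁶ × 13.2 = $82.83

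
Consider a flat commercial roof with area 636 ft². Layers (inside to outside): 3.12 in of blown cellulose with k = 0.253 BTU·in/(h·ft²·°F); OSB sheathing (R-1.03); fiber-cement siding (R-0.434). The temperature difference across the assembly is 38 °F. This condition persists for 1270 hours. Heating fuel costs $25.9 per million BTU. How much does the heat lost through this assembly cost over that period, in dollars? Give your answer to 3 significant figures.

3.12/0.253 = 12.33
R_total = 12.33 + 1.03 + 0.434 = 13.8 ft²·°F·h/BTU
Q = 636 × 38 / 13.8 = 1752 BTU/h
E = 1752 × 1270 = 2225000 BTU
Cost = 2225000/10⁶ × 25.9 = $57.62

57.6 dollars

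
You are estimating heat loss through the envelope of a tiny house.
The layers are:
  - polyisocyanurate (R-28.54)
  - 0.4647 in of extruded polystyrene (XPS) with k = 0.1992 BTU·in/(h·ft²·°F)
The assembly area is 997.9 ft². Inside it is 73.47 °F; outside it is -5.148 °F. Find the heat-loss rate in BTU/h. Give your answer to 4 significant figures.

2541 BTU/h

0.4647/0.1992 = 2.3328
R_total = 28.54 + 2.3328 = 30.873 ft²·°F·h/BTU
Q = A·ΔT/R = 997.9 × (73.47 − (-5.148)) / 30.873 = 2541.2 BTU/h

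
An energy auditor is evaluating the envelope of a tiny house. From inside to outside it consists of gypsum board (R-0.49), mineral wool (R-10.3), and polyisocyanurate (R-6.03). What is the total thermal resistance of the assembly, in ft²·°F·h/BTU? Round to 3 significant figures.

R_total = 0.49 + 10.3 + 6.03 = 16.82 ft²·°F·h/BTU

16.8 ft²·°F·h/BTU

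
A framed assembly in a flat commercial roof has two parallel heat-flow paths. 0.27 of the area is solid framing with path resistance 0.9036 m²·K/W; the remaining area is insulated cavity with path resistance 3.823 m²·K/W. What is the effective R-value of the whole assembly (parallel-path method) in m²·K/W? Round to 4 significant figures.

2.042 m²·K/W

U_eff = 0.73/3.823 + 0.27/0.9036 = 0.19095 + 0.2988 = 0.48975
R_eff = 1/U_eff = 2.0418 m²·K/W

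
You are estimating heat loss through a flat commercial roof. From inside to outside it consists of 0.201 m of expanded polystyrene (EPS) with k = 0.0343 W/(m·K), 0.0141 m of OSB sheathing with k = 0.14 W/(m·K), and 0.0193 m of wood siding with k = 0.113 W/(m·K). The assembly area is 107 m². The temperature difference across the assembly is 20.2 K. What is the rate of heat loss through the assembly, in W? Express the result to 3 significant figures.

353 W

0.201/0.0343 = 5.86
0.0141/0.14 = 0.1007
0.0193/0.113 = 0.1708
R_total = 5.86 + 0.1007 + 0.1708 = 6.132 m²·K/W
Q = A·ΔT/R = 107 × 20.2 / 6.132 = 352.5 W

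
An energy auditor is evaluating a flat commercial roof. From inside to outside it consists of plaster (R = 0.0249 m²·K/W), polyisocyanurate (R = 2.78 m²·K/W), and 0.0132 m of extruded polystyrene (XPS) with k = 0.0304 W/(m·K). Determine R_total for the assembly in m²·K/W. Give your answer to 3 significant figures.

3.24 m²·K/W

0.0132/0.0304 = 0.4342
R_total = 0.0249 + 2.78 + 0.4342 = 3.239 m²·K/W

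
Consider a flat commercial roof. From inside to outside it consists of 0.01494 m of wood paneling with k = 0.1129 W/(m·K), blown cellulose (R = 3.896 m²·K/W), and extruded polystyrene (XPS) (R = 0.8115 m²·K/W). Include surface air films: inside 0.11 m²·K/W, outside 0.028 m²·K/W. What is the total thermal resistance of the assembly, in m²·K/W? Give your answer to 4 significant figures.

0.01494/0.1129 = 0.13233
R_total = 0.11 + 0.13233 + 3.896 + 0.8115 + 0.028 = 4.9778 m²·K/W

4.978 m²·K/W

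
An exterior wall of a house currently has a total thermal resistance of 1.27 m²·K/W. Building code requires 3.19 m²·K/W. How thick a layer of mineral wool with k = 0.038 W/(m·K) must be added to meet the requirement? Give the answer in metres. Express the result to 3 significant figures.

0.0730 m

ΔR = 3.19 − 1.27 = 1.92 m²·K/W
L = ΔR × k = 1.92 × 0.038 = 0.07296 m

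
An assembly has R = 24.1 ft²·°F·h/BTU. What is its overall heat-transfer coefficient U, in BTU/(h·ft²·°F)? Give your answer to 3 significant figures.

U = 1/R = 1/24.1 = 0.04149

0.0415 BTU/(h·ft²·°F)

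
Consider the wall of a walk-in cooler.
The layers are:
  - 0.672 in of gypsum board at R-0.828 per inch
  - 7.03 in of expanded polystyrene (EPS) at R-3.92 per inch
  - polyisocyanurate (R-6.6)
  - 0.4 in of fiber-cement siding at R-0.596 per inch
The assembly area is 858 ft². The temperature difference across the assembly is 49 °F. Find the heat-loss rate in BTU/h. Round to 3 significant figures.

0.672 × 0.828 = 0.5564
7.03 × 3.92 = 27.56
0.4 × 0.596 = 0.2384
R_total = 0.5564 + 27.56 + 6.6 + 0.2384 = 34.95 ft²·°F·h/BTU
Q = A·ΔT/R = 858 × 49 / 34.95 = 1203 BTU/h

1200 BTU/h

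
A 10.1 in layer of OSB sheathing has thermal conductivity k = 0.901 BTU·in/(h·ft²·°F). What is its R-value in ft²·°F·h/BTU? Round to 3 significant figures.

11.2 ft²·°F·h/BTU

R = L/k = 10.1/0.901 = 11.21 ft²·°F·h/BTU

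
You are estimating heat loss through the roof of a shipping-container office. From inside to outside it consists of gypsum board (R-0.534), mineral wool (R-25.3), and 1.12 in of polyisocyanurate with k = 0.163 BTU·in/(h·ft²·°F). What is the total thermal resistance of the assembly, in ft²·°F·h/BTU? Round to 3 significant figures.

1.12/0.163 = 6.871
R_total = 0.534 + 25.3 + 6.871 = 32.71 ft²·°F·h/BTU

32.7 ft²·°F·h/BTU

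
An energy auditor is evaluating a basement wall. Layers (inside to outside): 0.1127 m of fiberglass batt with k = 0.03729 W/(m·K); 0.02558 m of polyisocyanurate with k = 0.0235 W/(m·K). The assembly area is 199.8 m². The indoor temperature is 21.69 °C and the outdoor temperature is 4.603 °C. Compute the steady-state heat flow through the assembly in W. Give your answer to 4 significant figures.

0.1127/0.03729 = 3.0223
0.02558/0.0235 = 1.0885
R_total = 3.0223 + 1.0885 = 4.1108 m²·K/W
Q = A·ΔT/R = 199.8 × (21.69 − 4.603) / 4.1108 = 830.5 W

830.5 W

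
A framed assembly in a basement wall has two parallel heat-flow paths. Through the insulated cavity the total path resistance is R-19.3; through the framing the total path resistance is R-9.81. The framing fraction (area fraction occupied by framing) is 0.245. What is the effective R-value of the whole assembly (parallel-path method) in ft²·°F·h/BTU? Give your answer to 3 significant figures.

15.6 ft²·°F·h/BTU

U_eff = 0.755/19.3 + 0.245/9.81 = 0.03912 + 0.02497 = 0.06409
R_eff = 1/U_eff = 15.6 ft²·°F·h/BTU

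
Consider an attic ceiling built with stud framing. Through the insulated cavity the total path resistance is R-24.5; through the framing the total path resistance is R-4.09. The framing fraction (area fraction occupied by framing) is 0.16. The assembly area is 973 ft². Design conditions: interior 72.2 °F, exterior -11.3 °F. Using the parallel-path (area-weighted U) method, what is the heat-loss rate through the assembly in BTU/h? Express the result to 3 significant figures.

5960 BTU/h

U_eff = 0.84/24.5 + 0.16/4.09 = 0.03429 + 0.03912 = 0.07341
R_eff = 1/U_eff = 13.62 ft²·°F·h/BTU
Q = 973 × (72.2 − (-11.3)) / 13.62 = 5964 BTU/h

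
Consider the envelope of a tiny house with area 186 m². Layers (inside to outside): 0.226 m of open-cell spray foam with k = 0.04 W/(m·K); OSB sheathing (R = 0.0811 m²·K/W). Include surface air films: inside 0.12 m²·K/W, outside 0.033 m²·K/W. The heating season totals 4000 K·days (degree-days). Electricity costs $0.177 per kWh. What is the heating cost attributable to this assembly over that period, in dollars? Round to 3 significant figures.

537 dollars

0.226/0.04 = 5.65
R_total = 0.12 + 5.65 + 0.0811 + 0.033 = 5.884 m²·K/W
E = A × HDD × 24 / R / 1000 = 186 × 4000 × 24 / 5.884 / 1000 = 3035 kWh
Cost = 3035 × 0.177 = $537.1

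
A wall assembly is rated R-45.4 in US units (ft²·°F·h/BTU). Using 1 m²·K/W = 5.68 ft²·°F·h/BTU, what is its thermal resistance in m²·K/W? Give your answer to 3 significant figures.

R_SI = 45.4/5.68 = 7.993

7.99 m²·K/W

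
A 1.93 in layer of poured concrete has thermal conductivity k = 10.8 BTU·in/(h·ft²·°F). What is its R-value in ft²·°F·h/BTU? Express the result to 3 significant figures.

R = L/k = 1.93/10.8 = 0.1787 ft²·°F·h/BTU

0.179 ft²·°F·h/BTU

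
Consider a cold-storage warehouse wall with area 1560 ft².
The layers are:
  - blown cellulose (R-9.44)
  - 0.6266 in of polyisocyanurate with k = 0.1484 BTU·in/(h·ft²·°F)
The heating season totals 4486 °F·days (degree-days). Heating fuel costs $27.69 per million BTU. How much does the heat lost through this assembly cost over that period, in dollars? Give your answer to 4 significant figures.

0.6266/0.1484 = 4.2224
R_total = 9.44 + 4.2224 = 13.662 ft²·°F·h/BTU
E = A × HDD × 24 / R = 1560 × 4486 × 24 / 13.662 = 12293000 BTU
Cost = 12293000/10⁶ × 27.69 = $340.4

340.4 dollars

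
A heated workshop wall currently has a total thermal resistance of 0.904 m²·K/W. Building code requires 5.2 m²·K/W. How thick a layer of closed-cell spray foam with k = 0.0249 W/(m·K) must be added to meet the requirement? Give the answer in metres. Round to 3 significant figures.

0.107 m

ΔR = 5.2 − 0.904 = 4.296 m²·K/W
L = ΔR × k = 4.296 × 0.0249 = 0.107 m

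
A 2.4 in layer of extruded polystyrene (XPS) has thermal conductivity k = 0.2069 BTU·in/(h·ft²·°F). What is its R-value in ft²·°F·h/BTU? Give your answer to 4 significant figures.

R = L/k = 2.4/0.2069 = 11.6 ft²·°F·h/BTU

11.60 ft²·°F·h/BTU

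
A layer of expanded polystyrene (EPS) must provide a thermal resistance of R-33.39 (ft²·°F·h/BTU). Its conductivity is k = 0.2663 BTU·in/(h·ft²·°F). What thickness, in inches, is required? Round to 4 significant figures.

L = R × k = 33.39 × 0.2663 = 8.8918 in

8.892 in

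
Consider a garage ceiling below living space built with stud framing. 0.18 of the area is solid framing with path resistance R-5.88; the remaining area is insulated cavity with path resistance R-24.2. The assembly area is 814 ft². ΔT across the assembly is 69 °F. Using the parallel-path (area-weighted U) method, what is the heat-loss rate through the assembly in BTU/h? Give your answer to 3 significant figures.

3620 BTU/h

U_eff = 0.82/24.2 + 0.18/5.88 = 0.03388 + 0.03061 = 0.0645
R_eff = 1/U_eff = 15.5 ft²·°F·h/BTU
Q = 814 × 69 / 15.5 = 3623 BTU/h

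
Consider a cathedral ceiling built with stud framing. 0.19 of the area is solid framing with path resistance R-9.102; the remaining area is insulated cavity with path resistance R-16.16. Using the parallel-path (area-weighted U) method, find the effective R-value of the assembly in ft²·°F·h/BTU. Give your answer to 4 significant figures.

U_eff = 0.81/16.16 + 0.19/9.102 = 0.050124 + 0.020875 = 0.070998
R_eff = 1/U_eff = 14.085 ft²·°F·h/BTU

14.08 ft²·°F·h/BTU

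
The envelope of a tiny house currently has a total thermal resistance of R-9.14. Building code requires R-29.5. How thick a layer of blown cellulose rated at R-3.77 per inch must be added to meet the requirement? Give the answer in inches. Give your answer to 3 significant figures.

ΔR = 29.5 − 9.14 = 20.36 ft²·°F·h/BTU
L = ΔR / (R/in) = 20.36/3.77 = 5.401 in

5.40 in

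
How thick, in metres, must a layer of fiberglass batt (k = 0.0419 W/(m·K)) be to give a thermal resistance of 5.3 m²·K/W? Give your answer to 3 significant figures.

L = R·k = 5.3 × 0.0419 = 0.2221 m

0.222 m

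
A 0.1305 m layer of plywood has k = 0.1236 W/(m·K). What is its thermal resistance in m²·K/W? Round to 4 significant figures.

1.056 m²·K/W

R = L/k = 0.1305/0.1236 = 1.0558 m²·K/W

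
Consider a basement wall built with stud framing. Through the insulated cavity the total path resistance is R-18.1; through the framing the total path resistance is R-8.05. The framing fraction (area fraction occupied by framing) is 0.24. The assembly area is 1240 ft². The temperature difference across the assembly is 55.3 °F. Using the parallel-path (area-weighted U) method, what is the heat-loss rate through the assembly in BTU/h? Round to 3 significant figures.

U_eff = 0.76/18.1 + 0.24/8.05 = 0.04199 + 0.02981 = 0.0718
R_eff = 1/U_eff = 13.93 ft²·°F·h/BTU
Q = 1240 × 55.3 / 13.93 = 4924 BTU/h

4920 BTU/h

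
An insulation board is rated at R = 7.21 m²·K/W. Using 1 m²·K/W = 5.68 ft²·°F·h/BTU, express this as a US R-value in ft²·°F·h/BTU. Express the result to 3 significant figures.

R_US = 7.21 × 5.68 = 40.95

41.0 ft²·°F·h/BTU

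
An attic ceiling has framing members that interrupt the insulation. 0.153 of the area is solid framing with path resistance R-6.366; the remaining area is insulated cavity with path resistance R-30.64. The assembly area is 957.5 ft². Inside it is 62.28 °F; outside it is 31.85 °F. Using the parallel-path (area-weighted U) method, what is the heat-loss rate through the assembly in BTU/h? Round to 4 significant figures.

1506 BTU/h

U_eff = 0.847/30.64 + 0.153/6.366 = 0.027644 + 0.024034 = 0.051678
R_eff = 1/U_eff = 19.351 ft²·°F·h/BTU
Q = 957.5 × (62.28 − 31.85) / 19.351 = 1505.7 BTU/h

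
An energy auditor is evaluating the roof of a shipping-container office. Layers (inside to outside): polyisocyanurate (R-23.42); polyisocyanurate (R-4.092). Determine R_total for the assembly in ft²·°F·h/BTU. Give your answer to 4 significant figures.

27.51 ft²·°F·h/BTU

R_total = 23.42 + 4.092 = 27.512 ft²·°F·h/BTU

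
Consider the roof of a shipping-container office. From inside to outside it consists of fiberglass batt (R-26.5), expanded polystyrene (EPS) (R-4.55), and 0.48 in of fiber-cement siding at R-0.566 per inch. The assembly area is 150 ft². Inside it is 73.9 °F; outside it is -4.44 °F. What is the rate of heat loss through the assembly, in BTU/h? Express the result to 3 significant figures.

0.48 × 0.566 = 0.2717
R_total = 26.5 + 4.55 + 0.2717 = 31.32 ft²·°F·h/BTU
Q = A·ΔT/R = 150 × (73.9 − (-4.44)) / 31.32 = 375.2 BTU/h

375 BTU/h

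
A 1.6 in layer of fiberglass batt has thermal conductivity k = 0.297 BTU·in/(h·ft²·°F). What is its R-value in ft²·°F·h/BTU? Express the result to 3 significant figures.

R = L/k = 1.6/0.297 = 5.387 ft²·°F·h/BTU

5.39 ft²·°F·h/BTU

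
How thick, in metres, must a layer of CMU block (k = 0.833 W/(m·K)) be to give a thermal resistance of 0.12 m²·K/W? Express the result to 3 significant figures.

0.100 m

L = R·k = 0.12 × 0.833 = 0.09996 m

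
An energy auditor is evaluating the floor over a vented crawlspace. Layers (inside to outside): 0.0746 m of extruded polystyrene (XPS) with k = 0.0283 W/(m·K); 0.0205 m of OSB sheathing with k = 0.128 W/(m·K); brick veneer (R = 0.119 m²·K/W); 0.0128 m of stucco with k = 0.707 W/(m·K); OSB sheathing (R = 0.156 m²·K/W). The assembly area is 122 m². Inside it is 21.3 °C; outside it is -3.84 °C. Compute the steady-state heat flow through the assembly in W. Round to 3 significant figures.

0.0746/0.0283 = 2.636
0.0205/0.128 = 0.1602
0.0128/0.707 = 0.0181
R_total = 2.636 + 0.1602 + 0.119 + 0.0181 + 0.156 = 3.089 m²·K/W
Q = A·ΔT/R = 122 × (21.3 − (-3.84)) / 3.089 = 992.8 W

993 W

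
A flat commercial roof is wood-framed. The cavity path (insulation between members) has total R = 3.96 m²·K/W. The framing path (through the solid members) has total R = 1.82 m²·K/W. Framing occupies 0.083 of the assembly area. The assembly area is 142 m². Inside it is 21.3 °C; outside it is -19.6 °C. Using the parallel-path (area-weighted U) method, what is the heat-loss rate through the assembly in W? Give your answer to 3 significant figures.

U_eff = 0.917/3.96 + 0.083/1.82 = 0.2316 + 0.0456 = 0.2772
R_eff = 1/U_eff = 3.608 m²·K/W
Q = 142 × (21.3 − (-19.6)) / 3.608 = 1610 W

1610 W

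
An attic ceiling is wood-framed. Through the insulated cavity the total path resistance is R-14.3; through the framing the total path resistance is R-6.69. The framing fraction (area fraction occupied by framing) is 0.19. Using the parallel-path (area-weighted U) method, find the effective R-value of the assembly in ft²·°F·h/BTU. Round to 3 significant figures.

U_eff = 0.81/14.3 + 0.19/6.69 = 0.05664 + 0.0284 = 0.08504
R_eff = 1/U_eff = 11.76 ft²·°F·h/BTU

11.8 ft²·°F·h/BTU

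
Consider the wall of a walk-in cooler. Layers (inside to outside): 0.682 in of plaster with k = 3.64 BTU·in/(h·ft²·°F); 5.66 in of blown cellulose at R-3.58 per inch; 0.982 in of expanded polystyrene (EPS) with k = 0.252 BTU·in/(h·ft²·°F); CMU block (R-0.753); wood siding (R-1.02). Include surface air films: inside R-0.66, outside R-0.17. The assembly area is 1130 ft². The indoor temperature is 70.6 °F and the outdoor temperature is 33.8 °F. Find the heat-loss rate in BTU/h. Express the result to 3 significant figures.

1540 BTU/h

0.682/3.64 = 0.1874
5.66 × 3.58 = 20.26
0.982/0.252 = 3.897
R_total = 0.66 + 0.1874 + 20.26 + 3.897 + 0.753 + 1.02 + 0.17 = 26.95 ft²·°F·h/BTU
Q = A·ΔT/R = 1130 × (70.6 − 33.8) / 26.95 = 1543 BTU/h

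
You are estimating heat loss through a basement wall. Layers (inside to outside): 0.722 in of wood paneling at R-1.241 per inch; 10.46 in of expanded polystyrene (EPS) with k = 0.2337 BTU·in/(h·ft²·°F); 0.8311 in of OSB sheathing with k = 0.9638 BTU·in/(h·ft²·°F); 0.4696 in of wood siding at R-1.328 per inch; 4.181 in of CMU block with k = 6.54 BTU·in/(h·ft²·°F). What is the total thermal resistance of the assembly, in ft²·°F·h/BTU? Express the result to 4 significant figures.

0.722 × 1.241 = 0.896
10.46/0.2337 = 44.758
0.8311/0.9638 = 0.86232
0.4696 × 1.328 = 0.62363
4.181/6.54 = 0.6393
R_total = 0.896 + 44.758 + 0.86232 + 0.62363 + 0.6393 = 47.779 ft²·°F·h/BTU

47.78 ft²·°F·h/BTU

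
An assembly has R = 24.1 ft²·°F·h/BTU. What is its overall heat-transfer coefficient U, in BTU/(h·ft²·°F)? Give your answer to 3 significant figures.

U = 1/R = 1/24.1 = 0.04149

0.0415 BTU/(h·ft²·°F)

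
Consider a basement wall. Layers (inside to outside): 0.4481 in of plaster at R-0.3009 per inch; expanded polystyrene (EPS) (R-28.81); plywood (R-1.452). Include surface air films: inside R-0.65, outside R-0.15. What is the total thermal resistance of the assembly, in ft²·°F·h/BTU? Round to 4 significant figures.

31.20 ft²·°F·h/BTU

0.4481 × 0.3009 = 0.13483
R_total = 0.65 + 0.13483 + 28.81 + 1.452 + 0.15 = 31.197 ft²·°F·h/BTU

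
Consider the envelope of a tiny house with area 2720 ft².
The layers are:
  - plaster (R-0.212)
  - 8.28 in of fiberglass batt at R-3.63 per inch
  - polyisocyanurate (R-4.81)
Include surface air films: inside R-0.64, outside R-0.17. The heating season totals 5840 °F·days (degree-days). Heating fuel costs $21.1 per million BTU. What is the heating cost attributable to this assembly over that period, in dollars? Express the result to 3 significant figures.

8.28 × 3.63 = 30.06
R_total = 0.64 + 0.212 + 30.06 + 4.81 + 0.17 = 35.89 ft²·°F·h/BTU
E = A × HDD × 24 / R = 2720 × 5840 × 24 / 35.89 = 10620000 BTU
Cost = 10620000/10⁶ × 21.1 = $224.1

224 dollars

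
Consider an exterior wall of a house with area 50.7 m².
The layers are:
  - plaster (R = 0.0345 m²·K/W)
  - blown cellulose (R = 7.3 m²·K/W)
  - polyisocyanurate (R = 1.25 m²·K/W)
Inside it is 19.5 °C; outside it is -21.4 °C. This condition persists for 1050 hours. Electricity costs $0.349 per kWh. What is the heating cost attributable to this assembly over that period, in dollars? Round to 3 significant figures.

R_total = 0.0345 + 7.3 + 1.25 = 8.585 m²·K/W
Q = 50.7 × (19.5 − (-21.4)) / 8.585 = 241.6 W
E = 241.6 W × 1050 h / 1000 = 253.6 kWh
Cost = 253.6 × 0.349 = $88.52

88.5 dollars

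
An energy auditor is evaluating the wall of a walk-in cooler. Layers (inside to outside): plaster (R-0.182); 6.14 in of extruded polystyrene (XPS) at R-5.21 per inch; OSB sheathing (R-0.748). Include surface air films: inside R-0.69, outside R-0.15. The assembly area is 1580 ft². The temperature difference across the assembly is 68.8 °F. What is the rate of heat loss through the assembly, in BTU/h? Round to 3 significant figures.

6.14 × 5.21 = 31.99
R_total = 0.69 + 0.182 + 31.99 + 0.748 + 0.15 = 33.76 ft²·°F·h/BTU
Q = A·ΔT/R = 1580 × 68.8 / 33.76 = 3220 BTU/h

3220 BTU/h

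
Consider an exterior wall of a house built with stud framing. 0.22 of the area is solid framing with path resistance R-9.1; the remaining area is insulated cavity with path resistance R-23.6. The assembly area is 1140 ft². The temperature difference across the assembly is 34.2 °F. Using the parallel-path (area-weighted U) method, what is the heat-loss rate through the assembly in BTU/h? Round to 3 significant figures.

U_eff = 0.78/23.6 + 0.22/9.1 = 0.03305 + 0.02418 = 0.05723
R_eff = 1/U_eff = 17.47 ft²·°F·h/BTU
Q = 1140 × 34.2 / 17.47 = 2231 BTU/h

2230 BTU/h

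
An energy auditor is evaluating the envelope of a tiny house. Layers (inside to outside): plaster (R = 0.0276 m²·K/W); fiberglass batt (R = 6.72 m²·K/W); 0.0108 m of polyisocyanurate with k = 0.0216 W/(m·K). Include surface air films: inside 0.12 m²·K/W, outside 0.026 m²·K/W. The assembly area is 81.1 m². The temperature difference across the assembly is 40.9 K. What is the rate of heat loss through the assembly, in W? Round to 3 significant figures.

449 W

0.0108/0.0216 = 0.5
R_total = 0.12 + 0.0276 + 6.72 + 0.5 + 0.026 = 7.394 m²·K/W
Q = A·ΔT/R = 81.1 × 40.9 / 7.394 = 448.6 W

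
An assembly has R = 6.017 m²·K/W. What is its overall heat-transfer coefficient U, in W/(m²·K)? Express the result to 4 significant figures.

U = 1/R = 1/6.017 = 0.1662

0.1662 W/(m²·K)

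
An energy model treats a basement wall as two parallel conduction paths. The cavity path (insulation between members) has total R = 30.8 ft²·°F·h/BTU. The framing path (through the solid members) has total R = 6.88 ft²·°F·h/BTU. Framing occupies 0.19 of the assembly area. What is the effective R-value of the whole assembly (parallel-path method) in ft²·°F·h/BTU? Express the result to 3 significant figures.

18.5 ft²·°F·h/BTU

U_eff = 0.81/30.8 + 0.19/6.88 = 0.0263 + 0.02762 = 0.05391
R_eff = 1/U_eff = 18.55 ft²·°F·h/BTU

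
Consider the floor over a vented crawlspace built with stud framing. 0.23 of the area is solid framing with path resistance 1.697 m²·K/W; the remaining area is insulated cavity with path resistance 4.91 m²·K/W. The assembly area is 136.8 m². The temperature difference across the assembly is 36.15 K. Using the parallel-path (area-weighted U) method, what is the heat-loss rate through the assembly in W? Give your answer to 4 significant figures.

1446 W

U_eff = 0.77/4.91 + 0.23/1.697 = 0.15682 + 0.13553 = 0.29236
R_eff = 1/U_eff = 3.4205 m²·K/W
Q = 136.8 × 36.15 / 3.4205 = 1445.8 W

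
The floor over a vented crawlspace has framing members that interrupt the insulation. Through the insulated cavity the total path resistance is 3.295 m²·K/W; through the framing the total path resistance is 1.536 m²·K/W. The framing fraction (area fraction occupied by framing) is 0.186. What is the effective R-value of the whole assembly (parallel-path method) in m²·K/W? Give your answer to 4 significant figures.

2.716 m²·K/W

U_eff = 0.814/3.295 + 0.186/1.536 = 0.24704 + 0.12109 = 0.36813
R_eff = 1/U_eff = 2.7164 m²·K/W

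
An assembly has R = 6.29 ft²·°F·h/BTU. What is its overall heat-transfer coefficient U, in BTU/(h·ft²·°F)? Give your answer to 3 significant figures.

0.159 BTU/(h·ft²·°F)

U = 1/R = 1/6.29 = 0.159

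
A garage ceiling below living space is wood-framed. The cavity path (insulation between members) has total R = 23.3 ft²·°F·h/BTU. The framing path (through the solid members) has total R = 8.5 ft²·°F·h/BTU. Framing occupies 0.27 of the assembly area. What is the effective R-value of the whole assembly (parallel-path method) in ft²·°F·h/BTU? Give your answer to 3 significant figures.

U_eff = 0.73/23.3 + 0.27/8.5 = 0.03133 + 0.03176 = 0.0631
R_eff = 1/U_eff = 15.85 ft²·°F·h/BTU

15.8 ft²·°F·h/BTU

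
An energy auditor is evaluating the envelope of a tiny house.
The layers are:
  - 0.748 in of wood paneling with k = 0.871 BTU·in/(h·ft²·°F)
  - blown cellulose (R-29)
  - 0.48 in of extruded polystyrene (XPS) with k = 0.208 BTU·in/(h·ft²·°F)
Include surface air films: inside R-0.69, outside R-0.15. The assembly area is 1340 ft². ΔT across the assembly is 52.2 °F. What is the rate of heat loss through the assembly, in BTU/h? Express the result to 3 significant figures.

2120 BTU/h

0.748/0.871 = 0.8588
0.48/0.208 = 2.308
R_total = 0.69 + 0.8588 + 29 + 2.308 + 0.15 = 33.01 ft²·°F·h/BTU
Q = A·ΔT/R = 1340 × 52.2 / 33.01 = 2119 BTU/h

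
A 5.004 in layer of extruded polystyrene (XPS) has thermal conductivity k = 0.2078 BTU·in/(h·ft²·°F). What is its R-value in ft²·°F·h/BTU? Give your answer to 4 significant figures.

24.08 ft²·°F·h/BTU

R = L/k = 5.004/0.2078 = 24.081 ft²·°F·h/BTU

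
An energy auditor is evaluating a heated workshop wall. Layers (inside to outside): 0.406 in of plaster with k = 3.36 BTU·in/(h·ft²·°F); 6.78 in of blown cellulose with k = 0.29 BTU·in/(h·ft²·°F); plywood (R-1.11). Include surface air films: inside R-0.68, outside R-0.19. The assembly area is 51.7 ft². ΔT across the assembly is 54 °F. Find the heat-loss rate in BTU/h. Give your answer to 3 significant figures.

110 BTU/h

0.406/3.36 = 0.1208
6.78/0.29 = 23.38
R_total = 0.68 + 0.1208 + 23.38 + 1.11 + 0.19 = 25.48 ft²·°F·h/BTU
Q = A·ΔT/R = 51.7 × 54 / 25.48 = 109.6 BTU/h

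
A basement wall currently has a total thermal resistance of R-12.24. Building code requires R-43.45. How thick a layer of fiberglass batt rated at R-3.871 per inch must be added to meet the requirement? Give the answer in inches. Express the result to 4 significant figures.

8.063 in

ΔR = 43.45 − 12.24 = 31.21 ft²·°F·h/BTU
L = ΔR / (R/in) = 31.21/3.871 = 8.0625 in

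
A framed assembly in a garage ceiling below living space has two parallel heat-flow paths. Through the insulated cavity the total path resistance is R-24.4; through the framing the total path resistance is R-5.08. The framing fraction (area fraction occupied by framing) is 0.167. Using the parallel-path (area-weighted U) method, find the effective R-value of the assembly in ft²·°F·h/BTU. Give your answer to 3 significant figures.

14.9 ft²·°F·h/BTU

U_eff = 0.833/24.4 + 0.167/5.08 = 0.03414 + 0.03287 = 0.06701
R_eff = 1/U_eff = 14.92 ft²·°F·h/BTU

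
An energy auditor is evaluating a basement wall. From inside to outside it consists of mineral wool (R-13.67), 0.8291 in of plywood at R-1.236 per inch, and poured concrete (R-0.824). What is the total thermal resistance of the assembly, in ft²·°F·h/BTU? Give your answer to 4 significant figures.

0.8291 × 1.236 = 1.0248
R_total = 13.67 + 1.0248 + 0.824 = 15.519 ft²·°F·h/BTU

15.52 ft²·°F·h/BTU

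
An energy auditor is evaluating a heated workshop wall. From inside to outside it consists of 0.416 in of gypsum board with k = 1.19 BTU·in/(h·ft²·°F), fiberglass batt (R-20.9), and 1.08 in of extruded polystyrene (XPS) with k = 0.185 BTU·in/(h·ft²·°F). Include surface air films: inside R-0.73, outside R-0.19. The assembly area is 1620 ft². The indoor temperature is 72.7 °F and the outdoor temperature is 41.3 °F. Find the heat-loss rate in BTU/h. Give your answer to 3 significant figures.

0.416/1.19 = 0.3496
1.08/0.185 = 5.838
R_total = 0.73 + 0.3496 + 20.9 + 5.838 + 0.19 = 28.01 ft²·°F·h/BTU
Q = A·ΔT/R = 1620 × (72.7 − 41.3) / 28.01 = 1816 BTU/h

1820 BTU/h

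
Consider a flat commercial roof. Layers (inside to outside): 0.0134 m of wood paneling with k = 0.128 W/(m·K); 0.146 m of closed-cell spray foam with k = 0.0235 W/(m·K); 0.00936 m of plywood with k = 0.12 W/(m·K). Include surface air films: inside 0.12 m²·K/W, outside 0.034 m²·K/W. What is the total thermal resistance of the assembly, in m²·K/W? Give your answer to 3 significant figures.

6.55 m²·K/W

0.0134/0.128 = 0.1047
0.146/0.0235 = 6.213
0.00936/0.12 = 0.078
R_total = 0.12 + 0.1047 + 6.213 + 0.078 + 0.034 = 6.549 m²·K/W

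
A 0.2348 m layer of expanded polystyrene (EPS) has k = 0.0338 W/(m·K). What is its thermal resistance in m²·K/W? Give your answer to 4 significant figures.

R = L/k = 0.2348/0.0338 = 6.9467 m²·K/W

6.947 m²·K/W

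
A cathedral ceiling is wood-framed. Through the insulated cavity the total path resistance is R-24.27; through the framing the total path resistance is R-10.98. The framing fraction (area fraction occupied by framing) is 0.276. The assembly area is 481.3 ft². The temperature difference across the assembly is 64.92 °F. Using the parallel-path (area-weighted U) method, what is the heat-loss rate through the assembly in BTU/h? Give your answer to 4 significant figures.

U_eff = 0.724/24.27 + 0.276/10.98 = 0.029831 + 0.025137 = 0.054968
R_eff = 1/U_eff = 18.193 ft²·°F·h/BTU
Q = 481.3 × 64.92 / 18.193 = 1717.5 BTU/h

1718 BTU/h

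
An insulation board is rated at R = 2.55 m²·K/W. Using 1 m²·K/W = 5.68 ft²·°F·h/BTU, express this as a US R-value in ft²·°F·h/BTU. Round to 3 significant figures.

14.5 ft²·°F·h/BTU

R_US = 2.55 × 5.68 = 14.48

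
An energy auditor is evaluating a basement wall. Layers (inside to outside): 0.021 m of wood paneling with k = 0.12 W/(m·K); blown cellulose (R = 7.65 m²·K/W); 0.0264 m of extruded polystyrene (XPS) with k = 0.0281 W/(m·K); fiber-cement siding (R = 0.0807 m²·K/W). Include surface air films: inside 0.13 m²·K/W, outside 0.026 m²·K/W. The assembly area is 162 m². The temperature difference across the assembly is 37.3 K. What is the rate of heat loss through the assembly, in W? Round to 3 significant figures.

671 W

0.021/0.12 = 0.175
0.0264/0.0281 = 0.9395
R_total = 0.13 + 0.175 + 7.65 + 0.9395 + 0.0807 + 0.026 = 9.001 m²·K/W
Q = A·ΔT/R = 162 × 37.3 / 9.001 = 671.3 W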